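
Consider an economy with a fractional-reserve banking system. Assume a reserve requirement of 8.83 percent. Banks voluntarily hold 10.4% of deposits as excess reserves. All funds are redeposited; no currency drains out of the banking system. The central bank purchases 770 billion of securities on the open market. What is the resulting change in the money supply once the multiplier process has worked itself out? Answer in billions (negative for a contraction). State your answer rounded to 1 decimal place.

4004.2 billion

The money multiplier is m = 1 / (rr + e) = 1 / (0.0883 + 0.104) ≈ 5.20021.
The purchase adds 770 billion of base, so ΔM = m × ΔMB = 5.20021 × (+770) = 4004.1617 billion.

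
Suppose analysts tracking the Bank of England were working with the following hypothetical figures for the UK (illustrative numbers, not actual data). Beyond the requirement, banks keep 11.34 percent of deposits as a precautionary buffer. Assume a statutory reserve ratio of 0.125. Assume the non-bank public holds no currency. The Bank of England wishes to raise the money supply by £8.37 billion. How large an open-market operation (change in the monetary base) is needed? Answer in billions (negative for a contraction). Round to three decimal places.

The money multiplier is m = 1 / (rr + e) = 1 / (0.125 + 0.1134) ≈ 4.19463.
ΔMB = ΔM / m = (+8.37) / 4.19463 ≈ 1.9954 billion.

£1.995 billion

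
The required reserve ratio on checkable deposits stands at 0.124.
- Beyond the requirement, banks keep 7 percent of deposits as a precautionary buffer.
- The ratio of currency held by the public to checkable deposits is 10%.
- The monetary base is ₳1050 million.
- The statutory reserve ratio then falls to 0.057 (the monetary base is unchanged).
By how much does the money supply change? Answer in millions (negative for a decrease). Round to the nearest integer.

₳1160 million

Initially m₁ = (1 + 0.1) / (0.124 + 0.07 + 0.1) ≈ 3.74150, so M₁ = 3.74150 × 1050 = 3928.575 million.
After the change m₂ = (1 + 0.1) / (0.057 + 0.07 + 0.1) ≈ 4.84581, so M₂ = 4.84581 × 1050 = 5088.1005 million.
ΔM = M₂ − M₁ = 5088.1005 − 3928.575 = 1159.5255 million.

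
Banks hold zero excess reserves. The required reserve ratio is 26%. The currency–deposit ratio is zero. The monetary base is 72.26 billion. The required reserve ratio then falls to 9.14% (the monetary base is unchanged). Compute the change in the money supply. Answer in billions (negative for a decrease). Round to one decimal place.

Initially m₁ = 1 / (0.26) ≈ 3.8462, so M₁ = 3.8462 × 72.26 ≈ 277.9264 billion.
After the change m₂ = 1 / (0.0914) ≈ 10.9409, so M₂ = 10.9409 × 72.26 ≈ 790.5894 billion.
ΔM = M₂ − M₁ = 790.5894 − 277.9264 = 512.663 billion.

512.7 billion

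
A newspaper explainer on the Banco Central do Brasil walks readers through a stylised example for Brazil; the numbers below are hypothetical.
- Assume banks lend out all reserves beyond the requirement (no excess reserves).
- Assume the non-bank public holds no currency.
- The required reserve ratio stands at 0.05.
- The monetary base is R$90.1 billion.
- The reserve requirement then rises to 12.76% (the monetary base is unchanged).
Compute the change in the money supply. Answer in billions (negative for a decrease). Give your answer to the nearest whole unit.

Initially m₁ = 1 / (0.05) = 20, so M₁ = 20 × 90.1 = 1802 billion.
After the change m₂ = 1 / (0.1276) ≈ 7.8370, so M₂ = 7.8370 × 90.1 = 706.1137 billion.
ΔM = M₂ − M₁ = 706.1137 − 1802 = -1095.8863 billion.

-1096 billion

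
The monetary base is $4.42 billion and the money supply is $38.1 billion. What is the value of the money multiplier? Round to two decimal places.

8.62

The money multiplier is m = M / MB = 38.1 / 4.42 ≈ 8.61991.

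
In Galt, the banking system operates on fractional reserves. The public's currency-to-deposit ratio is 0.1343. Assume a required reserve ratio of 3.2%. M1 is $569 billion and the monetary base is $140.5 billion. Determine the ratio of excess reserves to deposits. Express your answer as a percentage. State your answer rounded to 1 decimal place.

11.4%

Using m = M/MB = 569/140.5 ≈ 4.049822. Since m = (1 + c)/(c + rr + e), the denominator satisfies c + rr + e = (1 + c)/m = (1 + 0.1343) / 4.049822 ≈ 0.280086.
With c = 0.1343 and rr = 0.032, the ratio of excess reserves to deposits is 0.280086 − 0.1343 − 0.032 = 0.113786.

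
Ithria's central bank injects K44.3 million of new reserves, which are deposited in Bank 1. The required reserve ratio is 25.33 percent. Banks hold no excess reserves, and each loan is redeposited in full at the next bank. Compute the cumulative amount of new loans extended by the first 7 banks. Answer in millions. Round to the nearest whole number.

Bank i lends (1 − rr)^i of the original deposit: Bank 1 lends 44.3·0.7467 ≈ 33.0788, Bank 2 lends 44.3·0.7467² ≈ 24.6999, and so on.
Summing a geometric series: total = 44.3·[0.7467·(1 − 0.7467^7) / (1 − 0.7467)] ≈ 113.6894 million.

K114 million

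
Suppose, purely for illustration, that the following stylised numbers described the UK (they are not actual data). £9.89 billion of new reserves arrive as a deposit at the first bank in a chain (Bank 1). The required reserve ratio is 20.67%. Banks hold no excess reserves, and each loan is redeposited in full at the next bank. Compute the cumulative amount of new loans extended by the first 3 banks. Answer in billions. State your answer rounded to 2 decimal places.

Bank i lends (1 − rr)^i of the original deposit: Bank 1 lends 9.89·0.7933 ≈ 7.8457, Bank 2 lends 9.89·0.7933² ≈ 6.2240, and so on.
Summing a geometric series: total = 9.89·[0.7933·(1 − 0.7933^3) / (1 − 0.7933)] ≈ 19.0073 billion.

£19.01 billion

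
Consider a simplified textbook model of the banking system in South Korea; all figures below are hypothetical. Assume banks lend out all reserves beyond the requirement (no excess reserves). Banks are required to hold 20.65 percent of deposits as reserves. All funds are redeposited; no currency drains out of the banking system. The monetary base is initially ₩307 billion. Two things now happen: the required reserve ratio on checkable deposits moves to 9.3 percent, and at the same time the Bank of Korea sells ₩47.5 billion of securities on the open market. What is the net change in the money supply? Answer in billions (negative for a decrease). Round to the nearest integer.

Before: m₁ = 1 / (0.2065) ≈ 4.8426, MB₁ = 307, so M₁ = 4.8426 × 307 = 1486.6782 billion.
After: m₂ = 1 / (0.093) ≈ 10.7527, MB₂ = 307 − 47.5 = 259.5, so M₂ = 10.7527 × 259.5 ≈ 2790.3257 billion.
ΔM = M₂ − M₁ = 2790.3257 − 1486.6782 = 1303.6475 billion.

₩1304 billion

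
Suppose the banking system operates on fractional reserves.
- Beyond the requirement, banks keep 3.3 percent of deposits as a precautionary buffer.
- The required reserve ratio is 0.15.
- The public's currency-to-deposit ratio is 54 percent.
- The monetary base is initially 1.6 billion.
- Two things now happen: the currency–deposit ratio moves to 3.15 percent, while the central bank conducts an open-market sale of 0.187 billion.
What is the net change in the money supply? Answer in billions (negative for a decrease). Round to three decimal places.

3.387 billion

Before: m₁ = (1 + 0.54) / (0.15 + 0.033 + 0.54) ≈ 2.13001, MB₁ = 1.6, so M₁ = 2.13001 × 1.6 ≈ 3.408 billion.
After: m₂ = (1 + 0.0315) / (0.15 + 0.033 + 0.0315) ≈ 4.80886, MB₂ = 1.6 − 0.187 = 1.413, so M₂ = 4.80886 × 1.413 ≈ 6.7949 billion.
ΔM = M₂ − M₁ = 6.7949 − 3.408 = 3.3869 billion.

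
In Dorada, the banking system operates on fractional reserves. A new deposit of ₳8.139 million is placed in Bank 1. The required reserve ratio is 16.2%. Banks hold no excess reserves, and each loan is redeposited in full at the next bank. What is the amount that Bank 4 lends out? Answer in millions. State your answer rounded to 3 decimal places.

₳4.014 million

Each bank lends a fraction (1 − rr) = 0.8380 of the deposit it receives, so Bank 4 receives 8.139·0.8380^3 and lends 8.139·0.8380^4 ≈ 4.0137 million.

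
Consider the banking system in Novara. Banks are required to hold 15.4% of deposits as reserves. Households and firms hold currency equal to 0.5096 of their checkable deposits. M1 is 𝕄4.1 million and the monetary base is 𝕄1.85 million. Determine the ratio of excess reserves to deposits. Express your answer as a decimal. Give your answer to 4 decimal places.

0.0176

Using m = M/MB = 4.1/1.85 ≈ 2.216216. Since m = (1 + c)/(c + rr + e), the denominator satisfies c + rr + e = (1 + c)/m = (1 + 0.5096) / 2.216216 ≈ 0.681161.
With c = 0.5096 and rr = 0.154, the ratio of excess reserves to deposits is 0.681161 − 0.5096 − 0.154 = 0.017561.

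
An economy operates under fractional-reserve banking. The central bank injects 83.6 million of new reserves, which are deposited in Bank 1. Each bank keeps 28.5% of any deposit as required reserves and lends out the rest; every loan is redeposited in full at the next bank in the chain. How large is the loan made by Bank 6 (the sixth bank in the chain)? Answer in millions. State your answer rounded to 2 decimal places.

11.17 million

Each bank lends a fraction (1 − rr) = 0.7150 of the deposit it receives, so Bank 6 receives 83.6·0.7150^5 and lends 83.6·0.7150^6 ≈ 11.1697 million.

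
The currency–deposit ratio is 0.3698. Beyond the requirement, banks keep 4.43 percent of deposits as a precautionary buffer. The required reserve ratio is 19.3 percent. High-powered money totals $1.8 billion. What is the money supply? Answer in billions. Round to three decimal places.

The money multiplier is m = (1 + c) / (rr + e + c) = (1 + 0.3698) / (0.193 + 0.0443 + 0.3698) ≈ 2.25630.
So M = m × MB = 2.25630 × 1.8 ≈ 4.0613 billion.

$4.061 billion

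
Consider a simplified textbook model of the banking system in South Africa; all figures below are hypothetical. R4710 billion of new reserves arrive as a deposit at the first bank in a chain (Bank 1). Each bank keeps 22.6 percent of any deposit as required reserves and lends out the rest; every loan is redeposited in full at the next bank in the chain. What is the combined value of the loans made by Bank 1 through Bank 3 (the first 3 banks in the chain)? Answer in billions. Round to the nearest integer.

Bank i lends (1 − rr)^i of the original deposit: Bank 1 lends 4710·0.7740 = 3645.5400, Bank 2 lends 4710·0.7740² ≈ 2821.6480, and so on.
Summing a geometric series: total = 4710·[0.7740·(1 − 0.7740^3) / (1 − 0.7740)] ≈ 8651.1435 billion.

R8651 billion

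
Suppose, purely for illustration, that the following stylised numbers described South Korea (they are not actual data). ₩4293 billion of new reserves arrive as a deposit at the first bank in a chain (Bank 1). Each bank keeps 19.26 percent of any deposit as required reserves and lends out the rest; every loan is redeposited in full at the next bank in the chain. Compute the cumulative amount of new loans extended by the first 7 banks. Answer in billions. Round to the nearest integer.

Bank i lends (1 − rr)^i of the original deposit: Bank 1 lends 4293·0.8074 = 3466.1682, Bank 2 lends 4293·0.8074² ≈ 2798.5842, and so on.
Summing a geometric series: total = 4293·[0.8074·(1 − 0.8074^7) / (1 − 0.8074)] ≈ 13971.2684 billion.

₩13971 billion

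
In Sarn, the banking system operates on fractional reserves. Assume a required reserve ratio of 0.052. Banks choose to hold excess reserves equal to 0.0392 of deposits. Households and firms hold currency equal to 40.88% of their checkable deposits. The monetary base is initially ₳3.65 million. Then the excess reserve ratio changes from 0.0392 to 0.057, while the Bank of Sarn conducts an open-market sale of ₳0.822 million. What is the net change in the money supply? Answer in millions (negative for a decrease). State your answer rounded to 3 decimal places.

Before: m₁ = (1 + 0.4088) / (0.052 + 0.0392 + 0.4088) = 2.81760, MB₁ = 3.65, so M₁ = 2.81760 × 3.65 ≈ 10.2842 million.
After: m₂ = (1 + 0.4088) / (0.052 + 0.057 + 0.4088) ≈ 2.72074, MB₂ = 3.65 − 0.822 = 2.828, so M₂ = 2.72074 × 2.828 ≈ 7.6943 million.
ΔM = M₂ − M₁ = 7.6943 − 10.2842 = -2.5899 million.

-2.590 million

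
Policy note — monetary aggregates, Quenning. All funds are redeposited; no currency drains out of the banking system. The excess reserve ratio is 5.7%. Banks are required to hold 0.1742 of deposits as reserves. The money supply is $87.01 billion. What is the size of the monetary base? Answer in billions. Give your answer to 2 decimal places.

The money multiplier is m = 1 / (rr + e) = 1 / (0.1742 + 0.057) ≈ 4.32526.
MB = M / m = 87.01 / 4.32526 ≈ 20.1167 billion.

$20.12 billion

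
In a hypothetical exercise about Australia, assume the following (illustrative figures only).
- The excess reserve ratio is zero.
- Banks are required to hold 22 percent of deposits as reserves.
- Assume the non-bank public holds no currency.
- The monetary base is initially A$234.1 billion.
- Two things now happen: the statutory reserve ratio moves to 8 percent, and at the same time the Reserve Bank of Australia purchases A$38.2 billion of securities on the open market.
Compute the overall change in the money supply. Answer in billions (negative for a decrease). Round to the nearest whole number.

A$2340 billion

Before: m₁ = 1 / (0.22) ≈ 4.5455, MB₁ = 234.1, so M₁ = 4.5455 × 234.1 ≈ 1064.1015 billion.
After: m₂ = 1 / (0.08) = 12.5, MB₂ = 234.1 + 38.2 = 272.3, so M₂ = 12.5 × 272.3 = 3403.75 billion.
ΔM = M₂ − M₁ = 3403.75 − 1064.1015 = 2339.6485 billion.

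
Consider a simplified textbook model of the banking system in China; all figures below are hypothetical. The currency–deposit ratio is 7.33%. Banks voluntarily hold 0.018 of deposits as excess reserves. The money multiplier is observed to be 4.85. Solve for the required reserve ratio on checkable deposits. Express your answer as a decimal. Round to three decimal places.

0.130

Using m = 4.85. Since m = (1 + c)/(c + rr + e), the denominator satisfies c + rr + e = (1 + c)/m = (1 + 0.0733) / 4.85 ≈ 0.221299.
With c = 0.0733 and e = 0.018, the required reserve ratio on checkable deposits is 0.221299 − 0.0733 − 0.018 = 0.129999.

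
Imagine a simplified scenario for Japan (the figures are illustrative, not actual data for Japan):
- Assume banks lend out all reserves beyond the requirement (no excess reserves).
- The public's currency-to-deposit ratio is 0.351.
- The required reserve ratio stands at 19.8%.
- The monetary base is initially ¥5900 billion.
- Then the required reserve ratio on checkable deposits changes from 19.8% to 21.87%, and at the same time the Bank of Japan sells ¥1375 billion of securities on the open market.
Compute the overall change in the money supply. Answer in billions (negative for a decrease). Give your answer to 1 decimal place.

-3788.3 billion

Before: m₁ = (1 + 0.351) / (0.198 + 0.351) ≈ 2.460838, MB₁ = 5900, so M₁ = 2.460838 × 5900 = 14518.9442 billion.
After: m₂ = (1 + 0.351) / (0.2187 + 0.351) ≈ 2.371424, MB₂ = 5900 − 1375 = 4525, so M₂ = 2.371424 × 4525 = 10730.6936 billion.
ΔM = M₂ − M₁ = 10730.6936 − 14518.9442 = -3788.2506 billion.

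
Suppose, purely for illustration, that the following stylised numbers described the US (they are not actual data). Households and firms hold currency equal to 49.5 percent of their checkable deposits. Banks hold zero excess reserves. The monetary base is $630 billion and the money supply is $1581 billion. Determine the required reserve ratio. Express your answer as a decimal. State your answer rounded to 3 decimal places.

Using m = M/MB = 1581/630 ≈ 2.509524. Since m = (1 + c)/(c + rr + e), the denominator satisfies c + rr + e = (1 + c)/m = (1 + 0.495) / 2.509524 ≈ 0.595731.
With c = 0.495 and e = 0, the required reserve ratio is 0.595731 − 0.495 − 0 = 0.100731.

0.101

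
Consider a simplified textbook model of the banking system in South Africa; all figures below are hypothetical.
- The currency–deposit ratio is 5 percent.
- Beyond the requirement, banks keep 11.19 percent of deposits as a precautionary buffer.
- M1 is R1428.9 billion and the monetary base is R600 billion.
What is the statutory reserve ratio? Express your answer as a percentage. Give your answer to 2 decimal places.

Using m = M/MB = 1428.9/600 = 2.381500. Since m = (1 + c)/(c + rr + e), the denominator satisfies c + rr + e = (1 + c)/m = (1 + 0.05) / 2.381500 ≈ 0.440899.
With c = 0.05 and e = 0.1119, the statutory reserve ratio is 0.440899 − 0.05 − 0.1119 = 0.278999.

27.90%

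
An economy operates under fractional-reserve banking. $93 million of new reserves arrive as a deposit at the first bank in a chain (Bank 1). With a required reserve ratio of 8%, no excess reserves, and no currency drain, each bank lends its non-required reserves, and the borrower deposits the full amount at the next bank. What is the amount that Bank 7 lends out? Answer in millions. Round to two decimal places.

Each bank lends a fraction (1 − rr) = 0.9200 of the deposit it receives, so Bank 7 receives 93·0.9200^6 and lends 93·0.9200^7 ≈ 51.8797 million.

$51.88 million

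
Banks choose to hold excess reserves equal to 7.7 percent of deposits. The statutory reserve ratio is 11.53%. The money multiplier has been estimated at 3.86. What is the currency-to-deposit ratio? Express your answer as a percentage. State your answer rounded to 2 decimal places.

Using m = 3.86. From m = (1 + c)/(c + rr + e), rearranging gives 1 + c = m·(c + rr + e), so c·(1 − m) = m·(rr + e) − 1.
Hence c = [m·(rr + e) − 1]/(1 − m) = [3.86 × (0.1153 + 0.077) − 1] / (1 − 3.86) ≈ 0.090113.

9.01%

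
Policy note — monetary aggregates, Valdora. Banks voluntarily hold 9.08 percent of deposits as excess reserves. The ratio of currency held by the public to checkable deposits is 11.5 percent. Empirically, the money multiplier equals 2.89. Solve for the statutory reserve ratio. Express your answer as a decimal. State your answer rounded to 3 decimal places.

Using m = 2.89. Since m = (1 + c)/(c + rr + e), the denominator satisfies c + rr + e = (1 + c)/m = (1 + 0.115) / 2.89 ≈ 0.385813.
With c = 0.115 and e = 0.0908, the statutory reserve ratio is 0.385813 − 0.115 − 0.0908 = 0.180013.

0.180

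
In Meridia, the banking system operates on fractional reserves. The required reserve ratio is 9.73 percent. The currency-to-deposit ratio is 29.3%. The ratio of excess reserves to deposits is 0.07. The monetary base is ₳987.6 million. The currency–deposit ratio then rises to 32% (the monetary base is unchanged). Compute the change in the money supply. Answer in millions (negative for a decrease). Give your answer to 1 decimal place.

Initially m₁ = (1 + 0.293) / (0.0973 + 0.07 + 0.293) ≈ 2.80904, so M₁ = 2.80904 × 987.6 ≈ 2774.2079 million.
After the change m₂ = (1 + 0.32) / (0.0973 + 0.07 + 0.32) ≈ 2.70880, so M₂ = 2.70880 × 987.6 ≈ 2675.2109 million.
ΔM = M₂ − M₁ = 2675.2109 − 2774.2079 = -98.997 million.

-99.0 million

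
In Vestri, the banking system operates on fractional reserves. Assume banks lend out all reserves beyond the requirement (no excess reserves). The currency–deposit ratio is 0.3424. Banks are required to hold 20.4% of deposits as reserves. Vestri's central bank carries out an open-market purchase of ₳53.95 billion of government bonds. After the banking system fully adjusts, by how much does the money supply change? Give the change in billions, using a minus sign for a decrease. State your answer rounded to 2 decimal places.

₳132.54 billion

The money multiplier is m = (1 + c) / (rr + c) = (1 + 0.3424) / (0.204 + 0.3424) ≈ 2.45681.
The purchase adds 53.95 billion of base, so ΔM = m × ΔMB = 2.45681 × (+53.95) ≈ 132.5449 billion.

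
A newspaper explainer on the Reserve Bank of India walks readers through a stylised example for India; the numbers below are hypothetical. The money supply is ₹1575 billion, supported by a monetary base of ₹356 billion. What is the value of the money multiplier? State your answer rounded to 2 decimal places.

4.42

The money multiplier is m = M / MB = 1575 / 356 ≈ 4.42416.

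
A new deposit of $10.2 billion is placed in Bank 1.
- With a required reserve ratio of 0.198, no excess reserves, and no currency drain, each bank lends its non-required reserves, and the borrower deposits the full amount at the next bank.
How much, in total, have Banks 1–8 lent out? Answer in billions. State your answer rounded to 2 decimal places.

Bank i lends (1 − rr)^i of the original deposit: Bank 1 lends 10.2·0.8020 = 8.1804, Bank 2 lends 10.2·0.8020² ≈ 6.5607, and so on.
Summing a geometric series: total = 10.2·[0.8020·(1 − 0.8020^8) / (1 − 0.8020)] ≈ 34.2438 billion.

$34.24 billion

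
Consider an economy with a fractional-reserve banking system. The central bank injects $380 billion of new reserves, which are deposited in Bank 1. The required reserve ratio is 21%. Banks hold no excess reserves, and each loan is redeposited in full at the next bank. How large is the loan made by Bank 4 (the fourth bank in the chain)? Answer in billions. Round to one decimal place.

Each bank lends a fraction (1 − rr) = 0.7900 of the deposit it receives, so Bank 4 receives 380·0.7900^3 and lends 380·0.7900^4 ≈ 148.0103 billion.

$148.0 billion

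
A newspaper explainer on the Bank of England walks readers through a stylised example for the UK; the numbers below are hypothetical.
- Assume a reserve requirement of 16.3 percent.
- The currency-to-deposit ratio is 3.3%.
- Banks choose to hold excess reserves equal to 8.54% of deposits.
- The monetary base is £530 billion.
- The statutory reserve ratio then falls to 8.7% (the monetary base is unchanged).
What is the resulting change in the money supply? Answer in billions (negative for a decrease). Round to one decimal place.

Initially m₁ = (1 + 0.033) / (0.163 + 0.0854 + 0.033) ≈ 3.67093, so M₁ = 3.67093 × 530 = 1945.5929 billion.
After the change m₂ = (1 + 0.033) / (0.087 + 0.0854 + 0.033) ≈ 5.02921, so M₂ = 5.02921 × 530 = 2665.4813 billion.
ΔM = M₂ − M₁ = 2665.4813 − 1945.5929 = 719.8884 billion.

£719.9 billion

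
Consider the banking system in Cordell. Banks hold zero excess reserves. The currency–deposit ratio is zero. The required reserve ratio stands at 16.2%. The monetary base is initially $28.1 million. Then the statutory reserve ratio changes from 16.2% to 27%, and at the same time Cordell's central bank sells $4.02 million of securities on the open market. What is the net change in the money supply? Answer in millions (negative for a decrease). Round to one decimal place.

-84.3 million

Before: m₁ = 1 / (0.162) ≈ 6.1728, MB₁ = 28.1, so M₁ = 6.1728 × 28.1 ≈ 173.4557 million.
After: m₂ = 1 / (0.27) ≈ 3.7037, MB₂ = 28.1 − 4.02 = 24.08, so M₂ = 3.7037 × 24.08 ≈ 89.1851 million.
ΔM = M₂ − M₁ = 89.1851 − 173.4557 = -84.2706 million.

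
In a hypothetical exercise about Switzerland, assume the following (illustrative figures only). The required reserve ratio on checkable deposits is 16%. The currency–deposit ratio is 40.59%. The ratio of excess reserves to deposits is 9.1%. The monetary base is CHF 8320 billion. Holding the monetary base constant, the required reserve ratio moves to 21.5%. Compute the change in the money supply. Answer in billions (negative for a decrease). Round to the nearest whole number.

-1376 billion

Initially m₁ = (1 + 0.4059) / (0.16 + 0.091 + 0.4059) ≈ 2.14020, so M₁ = 2.14020 × 8320 = 17806.464 billion.
After the change m₂ = (1 + 0.4059) / (0.215 + 0.091 + 0.4059) ≈ 1.97486, so M₂ = 1.97486 × 8320 = 16430.8352 billion.
ΔM = M₂ − M₁ = 16430.8352 − 17806.464 = -1375.6288 billion.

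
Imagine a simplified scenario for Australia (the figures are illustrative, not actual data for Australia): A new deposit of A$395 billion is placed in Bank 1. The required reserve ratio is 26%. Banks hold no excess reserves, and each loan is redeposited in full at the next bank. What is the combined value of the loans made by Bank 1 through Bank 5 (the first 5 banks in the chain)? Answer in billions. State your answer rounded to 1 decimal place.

Bank i lends (1 − rr)^i of the original deposit: Bank 1 lends 395·0.7400 = 292.3000, Bank 2 lends 395·0.7400² = 216.3020, and so on.
Summing a geometric series: total = 395·[0.7400·(1 − 0.7400^5) / (1 − 0.7400)] ≈ 874.7632 billion.

A$874.8 billion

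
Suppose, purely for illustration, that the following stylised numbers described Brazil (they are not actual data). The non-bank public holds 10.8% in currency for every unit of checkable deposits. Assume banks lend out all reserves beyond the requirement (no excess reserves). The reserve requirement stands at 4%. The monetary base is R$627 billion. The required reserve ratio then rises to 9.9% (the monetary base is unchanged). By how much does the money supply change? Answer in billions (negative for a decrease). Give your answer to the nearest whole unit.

-1338 billion

Initially m₁ = (1 + 0.108) / (0.04 + 0.108) ≈ 7.4865, so M₁ = 7.4865 × 627 = 4694.0355 billion.
After the change m₂ = (1 + 0.108) / (0.099 + 0.108) ≈ 5.3527, so M₂ = 5.3527 × 627 = 3356.1429 billion.
ΔM = M₂ − M₁ = 3356.1429 − 4694.0355 = -1337.8926 billion.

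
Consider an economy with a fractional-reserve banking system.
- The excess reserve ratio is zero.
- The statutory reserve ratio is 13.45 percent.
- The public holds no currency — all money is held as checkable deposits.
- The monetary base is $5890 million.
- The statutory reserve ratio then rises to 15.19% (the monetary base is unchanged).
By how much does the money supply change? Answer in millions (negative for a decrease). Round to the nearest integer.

Initially m₁ = 1 / (0.1345) ≈ 7.43494, so M₁ = 7.43494 × 5890 = 43791.7966 million.
After the change m₂ = 1 / (0.1519) ≈ 6.58328, so M₂ = 6.58328 × 5890 = 38775.5192 million.
ΔM = M₂ − M₁ = 38775.5192 − 43791.7966 = -5016.2774 million.

-5016 million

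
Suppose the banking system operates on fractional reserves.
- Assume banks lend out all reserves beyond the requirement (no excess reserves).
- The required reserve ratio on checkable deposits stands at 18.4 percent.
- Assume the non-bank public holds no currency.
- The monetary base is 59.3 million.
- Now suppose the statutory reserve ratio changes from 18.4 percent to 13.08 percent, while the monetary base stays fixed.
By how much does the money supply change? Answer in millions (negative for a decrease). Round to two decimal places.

Initially m₁ = 1 / (0.184) ≈ 5.43478, so M₁ = 5.43478 × 59.3 ≈ 322.2825 million.
After the change m₂ = 1 / (0.1308) ≈ 7.64526, so M₂ = 7.64526 × 59.3 ≈ 453.3639 million.
ΔM = M₂ − M₁ = 453.3639 − 322.2825 = 131.0814 million.

131.08 million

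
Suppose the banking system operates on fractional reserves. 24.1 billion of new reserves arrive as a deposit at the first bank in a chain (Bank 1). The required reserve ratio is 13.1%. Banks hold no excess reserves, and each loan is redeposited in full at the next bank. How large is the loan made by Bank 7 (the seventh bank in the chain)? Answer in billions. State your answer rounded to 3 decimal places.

9.019 billion

Each bank lends a fraction (1 − rr) = 0.8690 of the deposit it receives, so Bank 7 receives 24.1·0.8690^6 and lends 24.1·0.8690^7 ≈ 9.0189 billion.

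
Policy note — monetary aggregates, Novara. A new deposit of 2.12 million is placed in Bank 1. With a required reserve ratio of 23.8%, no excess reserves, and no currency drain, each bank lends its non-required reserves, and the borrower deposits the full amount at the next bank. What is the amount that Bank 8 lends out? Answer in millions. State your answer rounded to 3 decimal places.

Each bank lends a fraction (1 − rr) = 0.7620 of the deposit it receives, so Bank 8 receives 2.12·0.7620^7 and lends 2.12·0.7620^8 ≈ 0.2410 million.

0.241 million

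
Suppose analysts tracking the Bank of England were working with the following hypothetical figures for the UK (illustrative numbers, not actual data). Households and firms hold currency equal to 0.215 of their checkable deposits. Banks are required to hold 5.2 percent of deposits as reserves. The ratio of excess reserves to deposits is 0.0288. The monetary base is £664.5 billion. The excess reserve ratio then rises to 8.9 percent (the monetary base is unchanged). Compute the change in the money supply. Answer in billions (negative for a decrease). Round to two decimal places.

Initially m₁ = (1 + 0.215) / (0.052 + 0.0288 + 0.215) ≈ 4.107505, so M₁ = 4.107505 × 664.5 ≈ 2729.4371 billion.
After the change m₂ = (1 + 0.215) / (0.052 + 0.089 + 0.215) ≈ 3.412921, so M₂ = 3.412921 × 664.5 ≈ 2267.886 billion.
ΔM = M₂ − M₁ = 2267.886 − 2729.4371 = -461.5511 billion.

-461.55 billion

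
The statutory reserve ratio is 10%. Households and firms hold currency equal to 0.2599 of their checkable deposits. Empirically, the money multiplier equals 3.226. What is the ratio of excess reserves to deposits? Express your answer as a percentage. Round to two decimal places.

Using m = 3.226. Since m = (1 + c)/(c + rr + e), the denominator satisfies c + rr + e = (1 + c)/m = (1 + 0.2599) / 3.226 ≈ 0.390546.
With c = 0.2599 and rr = 0.1, the ratio of excess reserves to deposits is 0.390546 − 0.2599 − 0.1 = 0.030646.

3.06%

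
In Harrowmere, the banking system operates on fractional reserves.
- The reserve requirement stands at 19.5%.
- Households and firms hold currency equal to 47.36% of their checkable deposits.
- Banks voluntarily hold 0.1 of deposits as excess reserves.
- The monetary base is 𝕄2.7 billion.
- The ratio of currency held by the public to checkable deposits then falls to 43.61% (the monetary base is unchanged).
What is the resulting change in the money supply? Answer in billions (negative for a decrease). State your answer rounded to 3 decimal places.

𝕄0.127 billion

Initially m₁ = (1 + 0.4736) / (0.195 + 0.1 + 0.4736) ≈ 1.91725, so M₁ = 1.91725 × 2.7 ≈ 5.1766 billion.
After the change m₂ = (1 + 0.4361) / (0.195 + 0.1 + 0.4361) ≈ 1.96430, so M₂ = 1.96430 × 2.7 ≈ 5.3036 billion.
ΔM = M₂ − M₁ = 5.3036 − 5.1766 = 0.127 billion.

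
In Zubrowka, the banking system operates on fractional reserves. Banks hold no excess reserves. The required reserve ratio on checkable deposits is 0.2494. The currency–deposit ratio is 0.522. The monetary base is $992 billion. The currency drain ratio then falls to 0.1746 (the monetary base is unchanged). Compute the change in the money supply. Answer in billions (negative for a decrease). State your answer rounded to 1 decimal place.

$790.9 billion

Initially m₁ = (1 + 0.522) / (0.2494 + 0.522) ≈ 1.97304, so M₁ = 1.97304 × 992 ≈ 1957.2557 billion.
After the change m₂ = (1 + 0.1746) / (0.2494 + 0.1746) ≈ 2.77028, so M₂ = 2.77028 × 992 ≈ 2748.1178 billion.
ΔM = M₂ − M₁ = 2748.1178 − 1957.2557 = 790.8621 billion.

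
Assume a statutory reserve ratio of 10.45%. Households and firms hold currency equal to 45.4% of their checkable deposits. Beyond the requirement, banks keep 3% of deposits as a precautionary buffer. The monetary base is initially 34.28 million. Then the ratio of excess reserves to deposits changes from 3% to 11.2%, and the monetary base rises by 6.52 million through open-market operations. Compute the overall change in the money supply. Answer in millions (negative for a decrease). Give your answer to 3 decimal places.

Before: m₁ = (1 + 0.454) / (0.1045 + 0.03 + 0.454) ≈ 2.470688, MB₁ = 34.28, so M₁ = 2.470688 × 34.28 ≈ 84.6952 million.
After: m₂ = (1 + 0.454) / (0.1045 + 0.112 + 0.454) ≈ 2.168531, MB₂ = 34.28 + 6.52 = 40.8, so M₂ = 2.168531 × 40.8 ≈ 88.4761 million.
ΔM = M₂ − M₁ = 88.4761 − 84.6952 = 3.7809 million.

3.781 million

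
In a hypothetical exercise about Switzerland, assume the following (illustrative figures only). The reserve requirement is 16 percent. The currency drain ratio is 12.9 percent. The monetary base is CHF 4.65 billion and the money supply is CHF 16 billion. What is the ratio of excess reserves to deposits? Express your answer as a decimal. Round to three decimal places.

0.039

Using m = M/MB = 16/4.65 ≈ 3.440860. Since m = (1 + c)/(c + rr + e), the denominator satisfies c + rr + e = (1 + c)/m = (1 + 0.129) / 3.440860 ≈ 0.328116.
With c = 0.129 and rr = 0.16, the ratio of excess reserves to deposits is 0.328116 − 0.129 − 0.16 = 0.039116.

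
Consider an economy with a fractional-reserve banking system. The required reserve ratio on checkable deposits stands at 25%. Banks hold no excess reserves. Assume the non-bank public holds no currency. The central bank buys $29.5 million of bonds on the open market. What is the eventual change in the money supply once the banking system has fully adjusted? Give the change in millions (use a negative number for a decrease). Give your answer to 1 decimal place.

The simple money multiplier is m = 1/rr = 1/0.25 = 4.
An open-market purchase increases the monetary base by 29.5 million, so ΔM = m × ΔMB = 4 × 29.5 = 118 million.

$118.0 million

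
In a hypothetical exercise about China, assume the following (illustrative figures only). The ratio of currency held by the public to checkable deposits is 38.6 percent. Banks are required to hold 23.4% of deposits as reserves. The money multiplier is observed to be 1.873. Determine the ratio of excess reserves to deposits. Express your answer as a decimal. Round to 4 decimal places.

Using m = 1.873. Since m = (1 + c)/(c + rr + e), the denominator satisfies c + rr + e = (1 + c)/m = (1 + 0.386) / 1.873 ≈ 0.739989.
With c = 0.386 and rr = 0.234, the ratio of excess reserves to deposits is 0.739989 − 0.386 − 0.234 = 0.119989.

0.1200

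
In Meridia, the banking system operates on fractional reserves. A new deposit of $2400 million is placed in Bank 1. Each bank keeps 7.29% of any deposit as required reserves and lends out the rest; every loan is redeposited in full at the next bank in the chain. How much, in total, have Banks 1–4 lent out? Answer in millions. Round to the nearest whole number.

Bank i lends (1 − rr)^i of the original deposit: Bank 1 lends 2400·0.9271 = 2225.0400, Bank 2 lends 2400·0.9271² ≈ 2062.8346, and so on.
Summing a geometric series: total = 2400·[0.9271·(1 − 0.9271^4) / (1 − 0.9271)] ≈ 7973.3646 million.

$7973 million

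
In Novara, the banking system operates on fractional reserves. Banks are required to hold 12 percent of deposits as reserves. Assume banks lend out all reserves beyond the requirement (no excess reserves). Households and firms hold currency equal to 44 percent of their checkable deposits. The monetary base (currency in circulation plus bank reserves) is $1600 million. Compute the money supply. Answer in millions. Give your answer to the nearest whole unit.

$4114 million

The money multiplier is m = (1 + c) / (rr + c) = (1 + 0.44) / (0.12 + 0.44) ≈ 2.57143.
So M = m × MB = 2.57143 × 1600 = 4114.288 million.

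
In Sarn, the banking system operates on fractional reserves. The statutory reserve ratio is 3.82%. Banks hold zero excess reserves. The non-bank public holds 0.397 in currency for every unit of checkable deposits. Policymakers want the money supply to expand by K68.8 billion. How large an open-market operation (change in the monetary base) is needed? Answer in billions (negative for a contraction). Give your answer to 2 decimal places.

The money multiplier is m = (1 + c) / (rr + c) = (1 + 0.397) / (0.0382 + 0.397) ≈ 3.21002.
ΔMB = ΔM / m = (+68.8) / 3.21002 ≈ 21.4329 billion.

K21.43 billion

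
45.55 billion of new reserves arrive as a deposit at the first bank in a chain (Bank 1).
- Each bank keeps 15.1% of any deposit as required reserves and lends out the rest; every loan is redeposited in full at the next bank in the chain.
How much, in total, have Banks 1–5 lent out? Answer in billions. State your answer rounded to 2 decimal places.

Bank i lends (1 − rr)^i of the original deposit: Bank 1 lends 45.55·0.8490 ≈ 38.6719, Bank 2 lends 45.55·0.8490² ≈ 32.8325, and so on.
Summing a geometric series: total = 45.55·[0.8490·(1 − 0.8490^5) / (1 − 0.8490)] ≈ 143.1371 billion.

143.14 billion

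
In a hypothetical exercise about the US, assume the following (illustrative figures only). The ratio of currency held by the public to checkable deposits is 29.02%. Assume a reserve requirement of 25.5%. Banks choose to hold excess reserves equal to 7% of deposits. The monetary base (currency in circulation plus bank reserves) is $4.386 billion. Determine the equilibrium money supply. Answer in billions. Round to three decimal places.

$9.198 billion

The money multiplier is m = (1 + c) / (rr + e + c) = (1 + 0.2902) / (0.255 + 0.07 + 0.2902) ≈ 2.09720.
So M = m × MB = 2.09720 × 4.386 ≈ 9.1983 billion.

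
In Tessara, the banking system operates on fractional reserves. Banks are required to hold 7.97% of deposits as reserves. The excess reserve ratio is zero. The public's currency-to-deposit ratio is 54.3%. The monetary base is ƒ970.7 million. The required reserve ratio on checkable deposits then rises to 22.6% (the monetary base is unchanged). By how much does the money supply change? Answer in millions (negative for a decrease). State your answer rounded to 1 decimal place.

-457.6 million

Initially m₁ = (1 + 0.543) / (0.0797 + 0.543) ≈ 2.47792, so M₁ = 2.47792 × 970.7 ≈ 2405.3169 million.
After the change m₂ = (1 + 0.543) / (0.226 + 0.543) ≈ 2.00650, so M₂ = 2.00650 × 970.7 ≈ 1947.7096 million.
ΔM = M₂ − M₁ = 1947.7096 − 2405.3169 = -457.6073 million.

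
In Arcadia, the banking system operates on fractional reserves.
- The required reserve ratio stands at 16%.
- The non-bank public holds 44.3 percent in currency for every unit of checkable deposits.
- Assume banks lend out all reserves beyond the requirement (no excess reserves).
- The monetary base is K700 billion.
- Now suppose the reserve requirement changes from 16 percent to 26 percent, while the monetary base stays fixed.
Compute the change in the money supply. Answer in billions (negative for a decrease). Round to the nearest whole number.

-238 billion

Initially m₁ = (1 + 0.443) / (0.16 + 0.443) ≈ 2.3930, so M₁ = 2.3930 × 700 = 1675.1 billion.
After the change m₂ = (1 + 0.443) / (0.26 + 0.443) ≈ 2.0526, so M₂ = 2.0526 × 700 = 1436.82 billion.
ΔM = M₂ − M₁ = 1436.82 − 1675.1 = -238.28 billion.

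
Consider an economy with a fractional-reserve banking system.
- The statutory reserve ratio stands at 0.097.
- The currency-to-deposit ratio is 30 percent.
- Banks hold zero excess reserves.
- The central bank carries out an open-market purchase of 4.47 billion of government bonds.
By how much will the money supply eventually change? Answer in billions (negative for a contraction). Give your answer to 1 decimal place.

The money multiplier is m = (1 + c) / (rr + c) = (1 + 0.3) / (0.097 + 0.3) ≈ 3.2746.
The purchase adds 4.47 billion of base, so ΔM = m × ΔMB = 3.2746 × (+4.47) ≈ 14.6375 billion.

14.6 billion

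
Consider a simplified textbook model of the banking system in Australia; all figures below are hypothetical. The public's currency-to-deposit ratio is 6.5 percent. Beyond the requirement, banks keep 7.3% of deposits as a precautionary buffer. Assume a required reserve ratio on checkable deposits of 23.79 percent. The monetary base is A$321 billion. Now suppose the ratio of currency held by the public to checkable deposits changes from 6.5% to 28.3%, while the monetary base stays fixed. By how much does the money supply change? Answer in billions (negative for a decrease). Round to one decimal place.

-216.0 billion

Initially m₁ = (1 + 0.065) / (0.2379 + 0.073 + 0.065) ≈ 2.83320, so M₁ = 2.83320 × 321 = 909.4572 billion.
After the change m₂ = (1 + 0.283) / (0.2379 + 0.073 + 0.283) ≈ 2.16030, so M₂ = 2.16030 × 321 = 693.4563 billion.
ΔM = M₂ − M₁ = 693.4563 − 909.4572 = -216.0009 billion.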